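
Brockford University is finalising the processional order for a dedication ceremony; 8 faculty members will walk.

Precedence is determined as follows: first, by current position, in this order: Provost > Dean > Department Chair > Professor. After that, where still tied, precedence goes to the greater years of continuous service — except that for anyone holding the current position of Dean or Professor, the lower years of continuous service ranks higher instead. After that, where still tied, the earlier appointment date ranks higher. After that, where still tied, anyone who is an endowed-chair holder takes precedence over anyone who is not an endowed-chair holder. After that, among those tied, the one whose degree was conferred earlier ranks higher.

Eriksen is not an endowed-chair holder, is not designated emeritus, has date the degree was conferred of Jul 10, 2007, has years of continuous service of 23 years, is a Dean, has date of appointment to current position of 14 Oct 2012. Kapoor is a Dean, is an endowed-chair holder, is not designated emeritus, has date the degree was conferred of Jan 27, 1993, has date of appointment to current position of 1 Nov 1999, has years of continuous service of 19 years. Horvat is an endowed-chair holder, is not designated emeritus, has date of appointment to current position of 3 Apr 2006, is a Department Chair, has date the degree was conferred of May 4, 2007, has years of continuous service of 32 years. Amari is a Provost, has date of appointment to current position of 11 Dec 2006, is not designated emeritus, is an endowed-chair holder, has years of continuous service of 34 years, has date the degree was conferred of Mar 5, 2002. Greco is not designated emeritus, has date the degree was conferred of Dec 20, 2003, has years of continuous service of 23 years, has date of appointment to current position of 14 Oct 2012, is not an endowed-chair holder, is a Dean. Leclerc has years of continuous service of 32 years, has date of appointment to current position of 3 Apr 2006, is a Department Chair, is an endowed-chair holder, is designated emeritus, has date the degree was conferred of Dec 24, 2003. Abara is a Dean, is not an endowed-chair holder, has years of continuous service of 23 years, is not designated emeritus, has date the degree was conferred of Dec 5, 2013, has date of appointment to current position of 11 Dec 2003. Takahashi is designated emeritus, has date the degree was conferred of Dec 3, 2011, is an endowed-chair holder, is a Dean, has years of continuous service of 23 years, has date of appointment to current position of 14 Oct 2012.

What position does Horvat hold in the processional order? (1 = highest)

By current position: Amari (Provost); then Kapoor, Abara, Takahashi, Greco and Eriksen (Dean); then Leclerc and Horvat (Department Chair).
Among Kapoor, Abara, Takahashi, Greco and Eriksen, by years of continuous service (lower first) (reversed rule for this group): Kapoor (19 years) before Abara, Takahashi, Greco and Eriksen (23 years).
Among Abara, Takahashi, Greco and Eriksen, by date of appointment to current position (earlier first): Abara (11 Dec 2003) before Takahashi, Greco and Eriksen (14 Oct 2012).
Among Takahashi, Greco and Eriksen, an endowed-chair holder before not an endowed-chair holder: Takahashi (an endowed-chair holder) before Greco and Eriksen (not an endowed-chair holder).
Among Greco and Eriksen, by date the degree was conferred (earlier first): Greco (Dec 20, 2003) before Eriksen (Jul 10, 2007).
Leclerc and Horvat both have years of continuous service 32 years, so the next rule applies.
Leclerc and Horvat both have date of appointment to current position 3 Apr 2006, so the next rule applies.
Leclerc and Horvat are each an endowed-chair holder, so the next rule applies.
Among Leclerc and Horvat, by date the degree was conferred (earlier first): Leclerc (Dec 24, 2003) before Horvat (May 4, 2007).
Order: Amari, Kapoor, Abara, Takahashi, Greco, Eriksen, Leclerc, Horvat. So position 8.

8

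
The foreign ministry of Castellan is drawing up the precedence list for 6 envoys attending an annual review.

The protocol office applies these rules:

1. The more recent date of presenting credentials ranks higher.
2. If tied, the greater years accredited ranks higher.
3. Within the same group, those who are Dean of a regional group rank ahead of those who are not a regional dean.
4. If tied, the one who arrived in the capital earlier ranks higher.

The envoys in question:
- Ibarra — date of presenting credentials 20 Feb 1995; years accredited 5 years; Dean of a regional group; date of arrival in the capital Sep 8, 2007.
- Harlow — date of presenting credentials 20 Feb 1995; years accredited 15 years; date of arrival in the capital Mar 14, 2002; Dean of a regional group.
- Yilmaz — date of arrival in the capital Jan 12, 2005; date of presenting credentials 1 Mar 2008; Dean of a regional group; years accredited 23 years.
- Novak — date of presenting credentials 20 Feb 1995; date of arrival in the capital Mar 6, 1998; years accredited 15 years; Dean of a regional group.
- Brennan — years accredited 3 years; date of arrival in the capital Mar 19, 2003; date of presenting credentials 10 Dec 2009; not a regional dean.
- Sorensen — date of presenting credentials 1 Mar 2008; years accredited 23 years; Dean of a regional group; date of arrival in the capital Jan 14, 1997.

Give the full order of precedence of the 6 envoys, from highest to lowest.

By date of presenting credentials (later first): Brennan (10 Dec 2009); then Sorensen and Yilmaz (both 1 Mar 2008); then Novak, Harlow and Ibarra (each 20 Feb 1995).
Sorensen and Yilmaz both have years accredited 23 years, so the next rule applies.
Sorensen and Yilmaz are each Dean of a regional group, so the next rule applies.
Among Sorensen and Yilmaz, by date of arrival in the capital (earlier first): Sorensen (Jan 14, 1997) before Yilmaz (Jan 12, 2005).
Among Novak, Harlow and Ibarra, by years accredited (higher first): Novak and Harlow (15 years) before Ibarra (5 years).
Novak and Harlow are each Dean of a regional group, so the next rule applies.
Among Novak and Harlow, by date of arrival in the capital (earlier first): Novak (Mar 6, 1998) before Harlow (Mar 14, 2002).
Full order: Brennan, Sorensen, Yilmaz, Novak, Harlow, Ibarra.

Brennan, Sorensen, Yilmaz, Novak, Harlow, Ibarra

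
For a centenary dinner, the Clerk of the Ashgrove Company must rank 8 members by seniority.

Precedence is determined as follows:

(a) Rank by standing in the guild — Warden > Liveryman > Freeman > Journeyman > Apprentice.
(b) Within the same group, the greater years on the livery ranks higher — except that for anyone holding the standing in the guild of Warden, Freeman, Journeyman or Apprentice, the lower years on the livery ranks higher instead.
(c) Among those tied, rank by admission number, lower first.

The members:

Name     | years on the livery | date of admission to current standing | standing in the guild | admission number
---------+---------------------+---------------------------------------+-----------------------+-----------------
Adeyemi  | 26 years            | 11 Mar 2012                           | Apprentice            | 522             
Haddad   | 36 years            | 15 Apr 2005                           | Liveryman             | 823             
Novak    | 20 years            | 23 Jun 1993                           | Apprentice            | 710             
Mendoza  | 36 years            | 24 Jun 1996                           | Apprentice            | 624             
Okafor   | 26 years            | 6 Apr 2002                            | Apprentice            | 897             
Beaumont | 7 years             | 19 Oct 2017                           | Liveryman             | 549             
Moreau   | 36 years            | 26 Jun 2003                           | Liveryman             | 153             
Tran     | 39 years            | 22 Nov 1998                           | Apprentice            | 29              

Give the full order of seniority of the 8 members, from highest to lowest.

By standing in the guild: Moreau, Haddad and Beaumont (Liveryman); then Novak, Adeyemi, Okafor, Mendoza and Tran (Apprentice).
Among Moreau, Haddad and Beaumont, by years on the livery (higher first): Moreau and Haddad (36 years) before Beaumont (7 years).
Among Moreau and Haddad, by admission number (lower first): Moreau (153) before Haddad (823).
Among Novak, Adeyemi, Okafor, Mendoza and Tran, by years on the livery (lower first) (reversed rule for this group): Novak (20 years) before Adeyemi and Okafor (26 years) before Mendoza (36 years) before Tran (39 years).
Among Adeyemi and Okafor, by admission number (lower first): Adeyemi (522) before Okafor (897).
Full order: Moreau, Haddad, Beaumont, Novak, Adeyemi, Okafor, Mendoza, Tran.

Moreau, Haddad, Beaumont, Novak, Adeyemi, Okafor, Mendoza, Tran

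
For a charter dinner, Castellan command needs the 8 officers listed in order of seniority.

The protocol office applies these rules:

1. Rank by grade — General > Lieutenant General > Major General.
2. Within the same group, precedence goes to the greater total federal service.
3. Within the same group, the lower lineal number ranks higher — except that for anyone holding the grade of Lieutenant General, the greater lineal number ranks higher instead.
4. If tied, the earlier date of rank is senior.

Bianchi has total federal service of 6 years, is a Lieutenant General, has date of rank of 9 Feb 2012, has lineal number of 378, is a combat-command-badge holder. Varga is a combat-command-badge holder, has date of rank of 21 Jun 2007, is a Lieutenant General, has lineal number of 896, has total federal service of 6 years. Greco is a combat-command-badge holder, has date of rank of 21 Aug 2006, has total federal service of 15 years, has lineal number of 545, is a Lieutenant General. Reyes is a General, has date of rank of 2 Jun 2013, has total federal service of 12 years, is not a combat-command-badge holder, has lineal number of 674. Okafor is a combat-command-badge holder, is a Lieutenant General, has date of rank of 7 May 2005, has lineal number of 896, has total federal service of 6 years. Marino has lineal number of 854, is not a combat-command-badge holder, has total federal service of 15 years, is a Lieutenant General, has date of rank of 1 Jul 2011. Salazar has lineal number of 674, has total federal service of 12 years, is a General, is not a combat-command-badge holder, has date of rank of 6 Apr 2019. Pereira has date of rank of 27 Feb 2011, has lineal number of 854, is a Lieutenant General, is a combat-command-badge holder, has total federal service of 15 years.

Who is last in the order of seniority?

Bianchi

By grade: Reyes and Salazar (General); then Pereira, Marino, Greco, Okafor, Varga and Bianchi (Lieutenant General).
Reyes and Salazar both have total federal service 12 years, so the next rule applies.
Reyes and Salazar both have lineal number 674, so the next rule applies.
Among Reyes and Salazar, by date of rank (earlier first): Reyes (2 Jun 2013) before Salazar (6 Apr 2019).
Among Pereira, Marino, Greco, Okafor, Varga and Bianchi, by total federal service (higher first): Pereira, Marino and Greco (15 years) before Okafor, Varga and Bianchi (6 years).
Among Pereira, Marino and Greco, by lineal number (higher first) (reversed rule for this group): Pereira and Marino (854) before Greco (545).
Among Pereira and Marino, by date of rank (earlier first): Pereira (27 Feb 2011) before Marino (1 Jul 2011).
Among Okafor, Varga and Bianchi, by lineal number (higher first) (reversed rule for this group): Okafor and Varga (896) before Bianchi (378).
Among Okafor and Varga, by date of rank (earlier first): Okafor (7 May 2005) before Varga (21 Jun 2007).
Order: Reyes, Salazar, Pereira, Marino, Greco, Okafor, Varga, Bianchi.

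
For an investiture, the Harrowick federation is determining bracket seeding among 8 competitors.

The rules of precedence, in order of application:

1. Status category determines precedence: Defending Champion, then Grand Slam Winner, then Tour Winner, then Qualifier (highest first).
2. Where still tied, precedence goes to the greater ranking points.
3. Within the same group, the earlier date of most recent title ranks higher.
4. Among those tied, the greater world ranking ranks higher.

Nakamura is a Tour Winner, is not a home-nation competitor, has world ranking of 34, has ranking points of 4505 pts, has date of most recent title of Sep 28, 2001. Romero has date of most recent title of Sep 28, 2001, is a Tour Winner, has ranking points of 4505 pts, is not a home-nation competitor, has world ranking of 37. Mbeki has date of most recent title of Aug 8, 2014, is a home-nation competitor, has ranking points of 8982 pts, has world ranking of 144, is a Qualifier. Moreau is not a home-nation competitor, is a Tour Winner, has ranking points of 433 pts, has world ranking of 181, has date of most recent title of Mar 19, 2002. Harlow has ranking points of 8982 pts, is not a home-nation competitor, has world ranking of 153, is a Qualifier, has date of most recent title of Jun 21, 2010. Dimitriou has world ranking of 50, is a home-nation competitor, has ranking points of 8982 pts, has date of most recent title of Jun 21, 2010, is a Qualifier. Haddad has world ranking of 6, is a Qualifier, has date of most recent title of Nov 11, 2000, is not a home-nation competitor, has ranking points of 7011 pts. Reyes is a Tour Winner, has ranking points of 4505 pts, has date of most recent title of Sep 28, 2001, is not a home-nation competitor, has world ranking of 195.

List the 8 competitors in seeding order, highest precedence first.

By status category: Reyes, Romero, Nakamura and Moreau (Tour Winner); then Harlow, Dimitriou, Mbeki and Haddad (Qualifier).
Among Reyes, Romero, Nakamura and Moreau, by ranking points (higher first): Reyes, Romero and Nakamura (4505 pts) before Moreau (433 pts).
Reyes, Romero and Nakamura all have date of most recent title Sep 28, 2001, so the next rule applies.
Among Reyes, Romero and Nakamura, by world ranking (higher first): Reyes (195) before Romero (37) before Nakamura (34).
Among Harlow, Dimitriou, Mbeki and Haddad, by ranking points (higher first): Harlow, Dimitriou and Mbeki (8982 pts) before Haddad (7011 pts).
Among Harlow, Dimitriou and Mbeki, by date of most recent title (earlier first): Harlow and Dimitriou (Jun 21, 2010) before Mbeki (Aug 8, 2014).
Among Harlow and Dimitriou, by world ranking (higher first): Harlow (153) before Dimitriou (50).
Full order: Reyes, Romero, Nakamura, Moreau, Harlow, Dimitriou, Mbeki, Haddad.

Reyes, Romero, Nakamura, Moreau, Harlow, Dimitriou, Mbeki, Haddad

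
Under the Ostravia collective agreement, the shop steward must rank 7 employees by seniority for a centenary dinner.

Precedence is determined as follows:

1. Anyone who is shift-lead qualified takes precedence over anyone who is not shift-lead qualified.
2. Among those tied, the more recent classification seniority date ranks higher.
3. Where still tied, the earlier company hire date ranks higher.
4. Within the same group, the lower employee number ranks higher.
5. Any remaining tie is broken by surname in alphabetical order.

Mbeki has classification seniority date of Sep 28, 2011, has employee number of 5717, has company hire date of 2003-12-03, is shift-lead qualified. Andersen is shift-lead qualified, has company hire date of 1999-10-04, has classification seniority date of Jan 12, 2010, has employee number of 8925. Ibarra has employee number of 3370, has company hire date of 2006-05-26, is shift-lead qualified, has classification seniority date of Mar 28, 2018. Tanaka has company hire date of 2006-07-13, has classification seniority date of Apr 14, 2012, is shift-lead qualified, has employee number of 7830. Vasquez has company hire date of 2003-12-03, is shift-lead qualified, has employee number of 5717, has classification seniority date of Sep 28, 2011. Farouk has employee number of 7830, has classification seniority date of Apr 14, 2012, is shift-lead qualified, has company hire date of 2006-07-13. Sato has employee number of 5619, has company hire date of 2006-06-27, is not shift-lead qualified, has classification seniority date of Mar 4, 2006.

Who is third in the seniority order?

Tanaka

By the first rule: Ibarra, Farouk, Tanaka, Mbeki, Vasquez and Andersen (each shift-lead qualified); then Sato (not shift-lead qualified).
Among Ibarra, Farouk, Tanaka, Mbeki, Vasquez and Andersen, by classification seniority date (later first): Ibarra (Mar 28, 2018) before Farouk and Tanaka (Apr 14, 2012) before Mbeki and Vasquez (Sep 28, 2011) before Andersen (Jan 12, 2010).
Farouk and Tanaka both have company hire date 2006-07-13, so the next rule applies.
Farouk and Tanaka both have employee number 7830, so the next rule applies.
Among Farouk and Tanaka, alphabetically by surname: Farouk before Tanaka.
Mbeki and Vasquez both have company hire date 2003-12-03, so the next rule applies.
Mbeki and Vasquez both have employee number 5717, so the next rule applies.
Among Mbeki and Vasquez, alphabetically by surname: Mbeki before Vasquez.
Order: Ibarra, Farouk, Tanaka, Mbeki, Vasquez, Andersen, Sato.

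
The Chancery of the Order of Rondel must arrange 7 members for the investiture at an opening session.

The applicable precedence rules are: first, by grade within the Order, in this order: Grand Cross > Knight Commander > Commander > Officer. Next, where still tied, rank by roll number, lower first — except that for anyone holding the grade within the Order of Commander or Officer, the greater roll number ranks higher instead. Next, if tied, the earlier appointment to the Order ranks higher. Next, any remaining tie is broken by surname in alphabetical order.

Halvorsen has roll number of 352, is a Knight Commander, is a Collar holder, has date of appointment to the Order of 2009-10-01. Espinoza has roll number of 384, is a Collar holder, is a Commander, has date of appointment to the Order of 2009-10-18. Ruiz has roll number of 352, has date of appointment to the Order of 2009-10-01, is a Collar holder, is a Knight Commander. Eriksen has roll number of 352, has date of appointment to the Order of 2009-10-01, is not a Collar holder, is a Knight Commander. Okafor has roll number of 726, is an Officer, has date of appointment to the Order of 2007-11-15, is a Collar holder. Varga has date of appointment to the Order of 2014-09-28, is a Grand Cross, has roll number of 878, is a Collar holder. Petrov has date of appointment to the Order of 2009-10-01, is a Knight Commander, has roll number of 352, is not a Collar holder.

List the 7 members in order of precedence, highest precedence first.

By grade within the Order: Varga (Grand Cross); then Eriksen, Halvorsen, Petrov and Ruiz (Knight Commander); then Espinoza (Commander); then Okafor (Officer).
Eriksen, Halvorsen, Petrov and Ruiz all have roll number 352, so the next rule applies.
Eriksen, Halvorsen, Petrov and Ruiz all have date of appointment to the Order 2009-10-01, so the next rule applies.
Among Eriksen, Halvorsen, Petrov and Ruiz, alphabetically by surname: Eriksen before Halvorsen before Petrov before Ruiz.
Full order: Varga, Eriksen, Halvorsen, Petrov, Ruiz, Espinoza, Okafor.

Varga, Eriksen, Halvorsen, Petrov, Ruiz, Espinoza, Okafor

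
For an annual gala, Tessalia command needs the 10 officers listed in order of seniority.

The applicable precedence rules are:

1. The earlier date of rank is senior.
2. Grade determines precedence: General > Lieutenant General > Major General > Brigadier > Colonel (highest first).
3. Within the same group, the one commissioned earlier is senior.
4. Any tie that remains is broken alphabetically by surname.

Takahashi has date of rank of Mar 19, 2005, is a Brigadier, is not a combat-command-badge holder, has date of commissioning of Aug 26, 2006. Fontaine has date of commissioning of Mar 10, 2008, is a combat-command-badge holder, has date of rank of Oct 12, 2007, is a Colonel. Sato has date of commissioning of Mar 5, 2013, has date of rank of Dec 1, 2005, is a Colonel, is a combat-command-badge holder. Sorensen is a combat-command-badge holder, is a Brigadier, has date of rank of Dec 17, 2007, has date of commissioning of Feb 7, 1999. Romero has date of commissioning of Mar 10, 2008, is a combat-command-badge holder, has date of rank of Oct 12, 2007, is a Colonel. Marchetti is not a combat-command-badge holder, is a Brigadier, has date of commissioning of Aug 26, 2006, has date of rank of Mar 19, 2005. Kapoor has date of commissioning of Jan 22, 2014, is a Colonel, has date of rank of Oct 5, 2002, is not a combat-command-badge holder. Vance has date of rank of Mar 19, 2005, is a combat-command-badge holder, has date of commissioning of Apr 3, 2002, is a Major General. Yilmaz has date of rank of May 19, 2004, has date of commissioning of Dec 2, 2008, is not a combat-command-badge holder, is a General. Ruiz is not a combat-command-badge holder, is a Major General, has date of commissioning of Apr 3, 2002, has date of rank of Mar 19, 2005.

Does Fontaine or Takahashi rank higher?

By date of rank (earlier first): Kapoor (Oct 5, 2002); then Yilmaz (May 19, 2004); then Ruiz, Vance, Marchetti and Takahashi (each Mar 19, 2005); then Sato (Dec 1, 2005); then Fontaine and Romero (both Oct 12, 2007); then Sorensen (Dec 17, 2007).
Among Ruiz, Vance, Marchetti and Takahashi, by grade: Ruiz and Vance (Major General) before Marchetti and Takahashi (Brigadier).
Ruiz and Vance both have date of commissioning Apr 3, 2002, so the next rule applies.
Among Ruiz and Vance, alphabetically by surname: Ruiz before Vance.
Marchetti and Takahashi both have date of commissioning Aug 26, 2006, so the next rule applies.
Among Marchetti and Takahashi, alphabetically by surname: Marchetti before Takahashi.
Fontaine and Romero are each Colonel, so the next rule applies.
Fontaine and Romero both have date of commissioning Mar 10, 2008, so the next rule applies.
Among Fontaine and Romero, alphabetically by surname: Fontaine before Romero.
So Takahashi takes precedence.

Takahashi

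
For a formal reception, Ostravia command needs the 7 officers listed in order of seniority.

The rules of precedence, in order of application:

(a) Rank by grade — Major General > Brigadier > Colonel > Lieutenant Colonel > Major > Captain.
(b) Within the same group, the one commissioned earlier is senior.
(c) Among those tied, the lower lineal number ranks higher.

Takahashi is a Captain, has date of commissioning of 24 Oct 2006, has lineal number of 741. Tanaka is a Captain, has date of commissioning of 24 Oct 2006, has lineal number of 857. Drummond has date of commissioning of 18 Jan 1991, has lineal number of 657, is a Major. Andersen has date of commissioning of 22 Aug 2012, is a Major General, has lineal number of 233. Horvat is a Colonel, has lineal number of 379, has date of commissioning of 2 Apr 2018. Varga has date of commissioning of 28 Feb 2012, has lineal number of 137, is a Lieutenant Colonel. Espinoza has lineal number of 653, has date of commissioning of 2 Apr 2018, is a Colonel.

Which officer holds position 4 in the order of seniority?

Varga

By grade: Andersen (Major General); then Horvat and Espinoza (Colonel); then Varga (Lieutenant Colonel); then Drummond (Major); then Takahashi and Tanaka (Captain).
Horvat and Espinoza both have date of commissioning 2 Apr 2018, so the next rule applies.
Among Horvat and Espinoza, by lineal number (lower first): Horvat (379) before Espinoza (653).
Takahashi and Tanaka both have date of commissioning 24 Oct 2006, so the next rule applies.
Among Takahashi and Tanaka, by lineal number (lower first): Takahashi (741) before Tanaka (857).
Order: Andersen, Horvat, Espinoza, Varga, Drummond, Takahashi, Tanaka.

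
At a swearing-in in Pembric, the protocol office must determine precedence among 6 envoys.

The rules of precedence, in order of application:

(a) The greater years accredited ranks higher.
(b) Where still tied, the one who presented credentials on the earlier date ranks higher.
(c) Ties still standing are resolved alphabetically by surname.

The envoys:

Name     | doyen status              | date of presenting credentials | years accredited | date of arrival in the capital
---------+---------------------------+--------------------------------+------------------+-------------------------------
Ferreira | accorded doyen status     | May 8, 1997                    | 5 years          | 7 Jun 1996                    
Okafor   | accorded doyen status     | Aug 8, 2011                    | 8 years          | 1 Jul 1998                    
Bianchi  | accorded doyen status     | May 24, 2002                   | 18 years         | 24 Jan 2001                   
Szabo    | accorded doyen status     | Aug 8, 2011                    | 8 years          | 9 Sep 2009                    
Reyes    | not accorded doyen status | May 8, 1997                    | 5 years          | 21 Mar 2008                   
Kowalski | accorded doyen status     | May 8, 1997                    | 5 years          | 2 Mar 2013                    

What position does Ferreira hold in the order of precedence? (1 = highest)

4

By years accredited (higher first): Bianchi (18 years); then Okafor and Szabo (both 8 years); then Ferreira, Kowalski and Reyes (each 5 years).
Okafor and Szabo both have date of presenting credentials Aug 8, 2011, so the next rule applies.
Among Okafor and Szabo, alphabetically by surname: Okafor before Szabo.
Ferreira, Kowalski and Reyes all have date of presenting credentials May 8, 1997, so the next rule applies.
Among Ferreira, Kowalski and Reyes, alphabetically by surname: Ferreira before Kowalski before Reyes.
Order: Bianchi, Okafor, Szabo, Ferreira, Kowalski, Reyes. So position 4.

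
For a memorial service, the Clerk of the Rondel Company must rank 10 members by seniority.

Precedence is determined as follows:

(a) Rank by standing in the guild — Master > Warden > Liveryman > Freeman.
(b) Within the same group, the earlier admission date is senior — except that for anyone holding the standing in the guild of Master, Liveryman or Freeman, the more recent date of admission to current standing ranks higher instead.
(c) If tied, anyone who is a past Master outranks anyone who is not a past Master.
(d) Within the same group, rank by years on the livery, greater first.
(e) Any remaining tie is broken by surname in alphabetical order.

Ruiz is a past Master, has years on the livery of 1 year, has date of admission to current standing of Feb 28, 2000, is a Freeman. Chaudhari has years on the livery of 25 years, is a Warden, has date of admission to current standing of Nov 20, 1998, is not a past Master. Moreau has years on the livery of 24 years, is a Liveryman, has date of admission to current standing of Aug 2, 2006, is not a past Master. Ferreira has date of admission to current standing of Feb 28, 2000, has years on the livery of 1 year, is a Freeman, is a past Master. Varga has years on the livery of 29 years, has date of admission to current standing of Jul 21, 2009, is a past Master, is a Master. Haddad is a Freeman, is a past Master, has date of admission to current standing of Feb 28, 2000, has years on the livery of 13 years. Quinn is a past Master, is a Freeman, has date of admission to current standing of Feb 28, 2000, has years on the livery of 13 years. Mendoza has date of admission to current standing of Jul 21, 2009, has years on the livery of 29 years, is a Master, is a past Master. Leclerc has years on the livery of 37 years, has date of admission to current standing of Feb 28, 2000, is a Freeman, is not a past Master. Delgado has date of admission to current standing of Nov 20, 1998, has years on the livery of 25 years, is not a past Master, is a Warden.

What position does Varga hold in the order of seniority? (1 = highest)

2

By standing in the guild: Mendoza and Varga (Master); then Chaudhari and Delgado (Warden); then Moreau (Liveryman); then Haddad, Quinn, Ferreira, Ruiz and Leclerc (Freeman).
Mendoza and Varga both have date of admission to current standing Jul 21, 2009, so the next rule applies.
Mendoza and Varga are each a past Master, so the next rule applies.
Mendoza and Varga both have years on the livery 29 years, so the next rule applies.
Among Mendoza and Varga, alphabetically by surname: Mendoza before Varga.
Chaudhari and Delgado both have date of admission to current standing Nov 20, 1998, so the next rule applies.
Chaudhari and Delgado are each not a past Master, so the next rule applies.
Chaudhari and Delgado both have years on the livery 25 years, so the next rule applies.
Among Chaudhari and Delgado, alphabetically by surname: Chaudhari before Delgado.
Haddad, Quinn, Ferreira, Ruiz and Leclerc all have date of admission to current standing Feb 28, 2000, so the next rule applies.
Among Haddad, Quinn, Ferreira, Ruiz and Leclerc, a past Master before not a past Master: Haddad, Quinn, Ferreira and Ruiz (a past Master) before Leclerc (not a past Master).
Among Haddad, Quinn, Ferreira and Ruiz, by years on the livery (higher first): Haddad and Quinn (13 years) before Ferreira and Ruiz (1 year).
Among Haddad and Quinn, alphabetically by surname: Haddad before Quinn.
Among Ferreira and Ruiz, alphabetically by surname: Ferreira before Ruiz.
Order: Mendoza, Varga, Chaudhari, Delgado, Moreau, Haddad, Quinn, Ferreira, Ruiz, Leclerc. So position 2.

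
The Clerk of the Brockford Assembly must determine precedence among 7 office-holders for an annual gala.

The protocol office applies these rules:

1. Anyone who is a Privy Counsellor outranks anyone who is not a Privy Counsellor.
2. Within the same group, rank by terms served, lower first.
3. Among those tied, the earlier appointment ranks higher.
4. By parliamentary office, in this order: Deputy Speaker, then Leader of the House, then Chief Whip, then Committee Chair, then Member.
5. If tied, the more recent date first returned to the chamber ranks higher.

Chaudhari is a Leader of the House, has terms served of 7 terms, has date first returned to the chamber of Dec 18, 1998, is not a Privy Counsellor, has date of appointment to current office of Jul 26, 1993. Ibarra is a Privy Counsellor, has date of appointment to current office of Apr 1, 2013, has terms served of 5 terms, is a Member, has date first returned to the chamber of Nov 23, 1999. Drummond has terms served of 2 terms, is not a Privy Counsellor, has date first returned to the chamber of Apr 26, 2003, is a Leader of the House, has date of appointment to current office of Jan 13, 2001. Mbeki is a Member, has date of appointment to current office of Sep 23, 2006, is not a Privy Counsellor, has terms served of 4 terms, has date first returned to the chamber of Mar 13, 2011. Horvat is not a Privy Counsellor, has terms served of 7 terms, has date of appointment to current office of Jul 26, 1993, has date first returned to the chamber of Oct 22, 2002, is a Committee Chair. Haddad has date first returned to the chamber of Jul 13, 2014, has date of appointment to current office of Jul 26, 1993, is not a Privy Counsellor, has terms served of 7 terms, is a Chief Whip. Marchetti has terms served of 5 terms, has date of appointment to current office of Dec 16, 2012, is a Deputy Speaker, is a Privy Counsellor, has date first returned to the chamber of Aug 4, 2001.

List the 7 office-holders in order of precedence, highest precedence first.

Marchetti, Ibarra, Drummond, Mbeki, Chaudhari, Haddad, Horvat

By the first rule: Marchetti and Ibarra (both a Privy Counsellor); then Drummond, Mbeki, Chaudhari, Haddad and Horvat (each not a Privy Counsellor).
Marchetti and Ibarra both have terms served 5 terms, so the next rule applies.
Among Marchetti and Ibarra, by date of appointment to current office (earlier first): Marchetti (Dec 16, 2012) before Ibarra (Apr 1, 2013).
Among Drummond, Mbeki, Chaudhari, Haddad and Horvat, by terms served (lower first): Drummond (2 terms) before Mbeki (4 terms) before Chaudhari, Haddad and Horvat (7 terms).
Chaudhari, Haddad and Horvat all have date of appointment to current office Jul 26, 1993, so the next rule applies.
Among Chaudhari, Haddad and Horvat, by parliamentary office: Chaudhari (Leader of the House) before Haddad (Chief Whip) before Horvat (Committee Chair).
Full order: Marchetti, Ibarra, Drummond, Mbeki, Chaudhari, Haddad, Horvat.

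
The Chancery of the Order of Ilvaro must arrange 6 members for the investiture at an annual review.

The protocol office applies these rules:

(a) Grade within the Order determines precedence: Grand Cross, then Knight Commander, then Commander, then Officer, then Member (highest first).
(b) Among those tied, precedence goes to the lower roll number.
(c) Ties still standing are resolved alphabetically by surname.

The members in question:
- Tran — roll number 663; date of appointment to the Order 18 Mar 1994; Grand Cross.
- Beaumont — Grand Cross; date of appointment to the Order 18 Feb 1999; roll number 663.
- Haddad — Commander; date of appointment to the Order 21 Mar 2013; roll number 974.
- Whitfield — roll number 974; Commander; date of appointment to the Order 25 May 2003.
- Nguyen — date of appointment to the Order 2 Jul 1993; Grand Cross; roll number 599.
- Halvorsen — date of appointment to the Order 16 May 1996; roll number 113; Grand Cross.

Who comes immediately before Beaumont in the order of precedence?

By grade within the Order: Halvorsen, Nguyen, Beaumont and Tran (Grand Cross); then Haddad and Whitfield (Commander).
Among Halvorsen, Nguyen, Beaumont and Tran, by roll number (lower first): Halvorsen (113) before Nguyen (599) before Beaumont and Tran (663).
Among Beaumont and Tran, alphabetically by surname: Beaumont before Tran.
Haddad and Whitfield both have roll number 974, so the next rule applies.
Among Haddad and Whitfield, alphabetically by surname: Haddad before Whitfield.
Order: Halvorsen, Nguyen, Beaumont, Tran, Haddad, Whitfield.

Nguyen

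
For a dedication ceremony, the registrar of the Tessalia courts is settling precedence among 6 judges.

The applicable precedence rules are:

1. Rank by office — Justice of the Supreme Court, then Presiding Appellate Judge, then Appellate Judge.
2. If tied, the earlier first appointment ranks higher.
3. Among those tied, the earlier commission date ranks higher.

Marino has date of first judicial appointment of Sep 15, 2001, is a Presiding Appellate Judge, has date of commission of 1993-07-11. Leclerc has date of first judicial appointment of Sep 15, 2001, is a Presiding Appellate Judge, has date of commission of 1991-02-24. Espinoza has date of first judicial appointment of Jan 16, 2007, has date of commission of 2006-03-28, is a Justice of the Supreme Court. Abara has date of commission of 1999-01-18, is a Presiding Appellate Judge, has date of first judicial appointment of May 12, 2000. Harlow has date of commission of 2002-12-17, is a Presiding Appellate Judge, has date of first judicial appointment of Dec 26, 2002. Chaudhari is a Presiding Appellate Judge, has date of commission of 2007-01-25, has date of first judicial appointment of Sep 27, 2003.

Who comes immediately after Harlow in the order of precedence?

Chaudhari

By office: Espinoza (Justice of the Supreme Court); then Abara, Leclerc, Marino, Harlow and Chaudhari (Presiding Appellate Judge).
Among Abara, Leclerc, Marino, Harlow and Chaudhari, by date of first judicial appointment (earlier first): Abara (May 12, 2000) before Leclerc and Marino (Sep 15, 2001) before Harlow (Dec 26, 2002) before Chaudhari (Sep 27, 2003).
Among Leclerc and Marino, by date of commission (earlier first): Leclerc (1991-02-24) before Marino (1993-07-11).
Order: Espinoza, Abara, Leclerc, Marino, Harlow, Chaudhari.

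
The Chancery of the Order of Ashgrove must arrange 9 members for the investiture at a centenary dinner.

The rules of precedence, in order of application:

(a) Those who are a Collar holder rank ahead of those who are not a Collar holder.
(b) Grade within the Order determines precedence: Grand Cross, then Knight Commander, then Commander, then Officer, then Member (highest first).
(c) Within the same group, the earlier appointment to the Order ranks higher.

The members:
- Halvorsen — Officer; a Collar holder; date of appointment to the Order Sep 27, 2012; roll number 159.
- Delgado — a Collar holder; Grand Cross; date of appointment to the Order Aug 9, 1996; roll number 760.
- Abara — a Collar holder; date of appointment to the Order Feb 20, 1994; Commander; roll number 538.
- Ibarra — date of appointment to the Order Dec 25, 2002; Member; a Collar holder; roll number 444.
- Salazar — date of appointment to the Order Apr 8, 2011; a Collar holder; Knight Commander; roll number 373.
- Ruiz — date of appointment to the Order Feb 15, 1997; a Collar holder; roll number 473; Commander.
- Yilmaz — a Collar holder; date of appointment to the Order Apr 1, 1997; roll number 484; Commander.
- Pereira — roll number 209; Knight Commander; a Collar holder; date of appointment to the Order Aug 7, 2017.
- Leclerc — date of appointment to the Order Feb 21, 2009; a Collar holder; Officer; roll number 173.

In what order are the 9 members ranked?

By the first rule: Delgado, Salazar, Pereira, Abara, Ruiz, Yilmaz, Leclerc, Halvorsen and Ibarra (each a Collar holder).
Among Delgado, Salazar, Pereira, Abara, Ruiz, Yilmaz, Leclerc, Halvorsen and Ibarra, by grade within the Order: Delgado (Grand Cross) before Salazar and Pereira (Knight Commander) before Abara, Ruiz and Yilmaz (Commander) before Leclerc and Halvorsen (Officer) before Ibarra (Member).
Among Salazar and Pereira, by date of appointment to the Order (earlier first): Salazar (Apr 8, 2011) before Pereira (Aug 7, 2017).
Among Abara, Ruiz and Yilmaz, by date of appointment to the Order (earlier first): Abara (Feb 20, 1994) before Ruiz (Feb 15, 1997) before Yilmaz (Apr 1, 1997).
Among Leclerc and Halvorsen, by date of appointment to the Order (earlier first): Leclerc (Feb 21, 2009) before Halvorsen (Sep 27, 2012).
Full order: Delgado, Salazar, Pereira, Abara, Ruiz, Yilmaz, Leclerc, Halvorsen, Ibarra.

Delgado, Salazar, Pereira, Abara, Ruiz, Yilmaz, Leclerc, Halvorsen, Ibarra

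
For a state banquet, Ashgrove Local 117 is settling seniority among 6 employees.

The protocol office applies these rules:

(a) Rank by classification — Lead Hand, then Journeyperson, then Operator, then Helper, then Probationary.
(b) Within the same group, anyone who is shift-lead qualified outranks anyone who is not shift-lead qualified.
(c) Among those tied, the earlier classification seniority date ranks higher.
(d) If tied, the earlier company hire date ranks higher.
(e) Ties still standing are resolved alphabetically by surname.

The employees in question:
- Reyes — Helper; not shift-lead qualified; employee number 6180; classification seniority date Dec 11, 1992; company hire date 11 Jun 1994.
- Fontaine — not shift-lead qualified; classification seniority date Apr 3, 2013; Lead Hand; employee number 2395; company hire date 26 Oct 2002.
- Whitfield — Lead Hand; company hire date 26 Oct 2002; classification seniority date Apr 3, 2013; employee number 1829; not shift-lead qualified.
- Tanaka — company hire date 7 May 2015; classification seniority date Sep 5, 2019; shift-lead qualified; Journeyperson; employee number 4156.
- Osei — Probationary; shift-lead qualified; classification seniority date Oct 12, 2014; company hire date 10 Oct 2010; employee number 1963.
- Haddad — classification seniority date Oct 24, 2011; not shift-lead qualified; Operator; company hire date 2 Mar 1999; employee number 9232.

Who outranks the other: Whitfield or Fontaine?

By classification: Fontaine and Whitfield (Lead Hand); then Tanaka (Journeyperson); then Haddad (Operator); then Reyes (Helper); then Osei (Probationary).
Fontaine and Whitfield are each not shift-lead qualified, so the next rule applies.
Fontaine and Whitfield both have classification seniority date Apr 3, 2013, so the next rule applies.
Fontaine and Whitfield both have company hire date 26 Oct 2002, so the next rule applies.
Among Fontaine and Whitfield, alphabetically by surname: Fontaine before Whitfield.
So Fontaine takes precedence.

Fontaine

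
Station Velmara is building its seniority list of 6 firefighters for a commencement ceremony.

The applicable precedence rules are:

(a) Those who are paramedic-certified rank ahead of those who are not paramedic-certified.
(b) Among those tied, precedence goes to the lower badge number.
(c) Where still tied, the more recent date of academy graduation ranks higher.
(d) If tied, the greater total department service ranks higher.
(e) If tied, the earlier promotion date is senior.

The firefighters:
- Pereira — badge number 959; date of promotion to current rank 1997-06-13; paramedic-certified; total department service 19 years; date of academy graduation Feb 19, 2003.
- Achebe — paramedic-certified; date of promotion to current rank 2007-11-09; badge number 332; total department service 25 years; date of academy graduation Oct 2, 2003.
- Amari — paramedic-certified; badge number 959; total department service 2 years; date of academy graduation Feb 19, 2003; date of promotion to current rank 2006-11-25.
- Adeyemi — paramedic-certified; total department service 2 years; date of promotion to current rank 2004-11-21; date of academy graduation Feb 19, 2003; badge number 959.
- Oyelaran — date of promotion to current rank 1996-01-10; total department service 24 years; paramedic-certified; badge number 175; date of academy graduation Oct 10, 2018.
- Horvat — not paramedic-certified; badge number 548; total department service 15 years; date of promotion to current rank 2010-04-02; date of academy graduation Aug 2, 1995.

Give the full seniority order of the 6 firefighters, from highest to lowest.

Oyelaran, Achebe, Pereira, Adeyemi, Amari, Horvat

By the first rule: Oyelaran, Achebe, Pereira, Adeyemi and Amari (each paramedic-certified); then Horvat (not paramedic-certified).
Among Oyelaran, Achebe, Pereira, Adeyemi and Amari, by badge number (lower first): Oyelaran (175) before Achebe (332) before Pereira, Adeyemi and Amari (959).
Pereira, Adeyemi and Amari all have date of academy graduation Feb 19, 2003, so the next rule applies.
Among Pereira, Adeyemi and Amari, by total department service (higher first): Pereira (19 years) before Adeyemi and Amari (2 years).
Among Adeyemi and Amari, by date of promotion to current rank (earlier first): Adeyemi (2004-11-21) before Amari (2006-11-25).
Full order: Oyelaran, Achebe, Pereira, Adeyemi, Amari, Horvat.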